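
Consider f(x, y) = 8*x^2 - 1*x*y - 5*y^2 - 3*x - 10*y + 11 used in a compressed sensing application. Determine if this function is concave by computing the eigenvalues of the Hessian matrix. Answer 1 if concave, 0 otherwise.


The Hessian of f(x,y) = 8*x^2 - 1*x*y - 5*y^2 - 3*x - 10*y + 11 is:
H = [[16, -1], [-1, -10]]
Trace = 16 - 10 = 6
Determinant = 16*-10 - (-1)^2 = -161
Discriminant = (6)^2 - 4*-161 = 680.0
Eigenvalues: lambda_1 = -10.0384, lambda_2 = 16.0384
The function is not concave.

0


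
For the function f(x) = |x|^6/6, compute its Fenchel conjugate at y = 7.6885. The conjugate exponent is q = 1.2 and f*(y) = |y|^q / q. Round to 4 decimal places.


The conjugate exponent q satisfies 1/p + 1/q = 1.
p = 6, so q = 6/(6 - 1) = 1.2
|y|^q = 7.6885^1.2 = 11.5614
f*(7.6885) = 11.5614 / 1.2 = 9.6345


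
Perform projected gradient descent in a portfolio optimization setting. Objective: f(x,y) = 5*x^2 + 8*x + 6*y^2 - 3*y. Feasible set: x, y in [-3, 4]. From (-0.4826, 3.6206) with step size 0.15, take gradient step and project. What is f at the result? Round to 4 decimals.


Step 1: Compute gradient at (-0.4826, 3.6206).
grad_x = 2*5*-0.4826 + 8 = 3.174
grad_y = 2*6*3.6206 - 3 = 40.4472
Step 2: Gradient step.
x_raw = -0.4826 - 0.15*3.174 = -0.9587
y_raw = 3.6206 - 0.15*40.4472 = -2.4465
Step 3: Project onto [-3, 4].
x_proj = clip(-0.9587) = -0.9587
y_proj = clip(-2.4465) = -2.4465
Step 4: Evaluate f.
f(-0.9587, -2.4465) = 40.177


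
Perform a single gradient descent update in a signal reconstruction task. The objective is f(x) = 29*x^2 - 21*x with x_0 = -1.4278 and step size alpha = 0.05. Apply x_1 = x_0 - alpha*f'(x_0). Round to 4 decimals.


We compute the gradient at x_0 and apply the update.
f'(x) = 58*x - 21
f'(-1.4278) = 58*-1.4278 - 21 = -103.8124
x_1 = -1.4278 - 0.05*-103.8124 = 3.7628


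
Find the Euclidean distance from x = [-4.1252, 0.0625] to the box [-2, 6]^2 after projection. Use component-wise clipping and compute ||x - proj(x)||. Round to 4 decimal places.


Project each component onto [-2, 6].
clip(-4.1252) = -2.0, clip(0.0625) = 0.0625
Projection = [-2.0, 0.0625]
Squared diffs: [4.5165, 0.0]
Distance = sqrt(4.5165) = 2.1252


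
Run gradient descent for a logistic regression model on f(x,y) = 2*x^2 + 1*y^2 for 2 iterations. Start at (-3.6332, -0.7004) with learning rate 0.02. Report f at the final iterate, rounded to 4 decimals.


Gradient descent on f(x,y) = 2*x^2 + 1*y^2.
Starting point: (-3.6332, -0.7004), alpha = 0.02
Step 1: grad_x = 2*2*-3.6332 = -14.5328, grad_y = 2*1*-0.7004 = -1.4008
  x_1 = -3.6332 - 0.02*-14.5328 = -3.3425
  y_1 = -0.7004 - 0.02*-1.4008 = -0.6724
Step 2: grad_x = 2*2*-3.3425 = -13.3702, grad_y = 2*1*-0.6724 = -1.3448
  x_2 = -3.3425 - 0.02*-13.3702 = -3.0751
  y_2 = -0.6724 - 0.02*-1.3448 = -0.6455
f(-3.0751, -0.6455) = 2*(-3.0751)^2 + 1*(-0.6455)^2 = 19.3296


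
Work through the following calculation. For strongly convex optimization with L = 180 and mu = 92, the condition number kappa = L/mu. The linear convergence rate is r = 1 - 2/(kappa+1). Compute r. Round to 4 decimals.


Step 1: Compute the condition number.
kappa = L/mu = 180/92 = 1.9565
Step 2: Compute the convergence rate.
r = 1 - 2/(kappa + 1) = 1 - 2*mu/(L + mu) = (L - mu)/(L + mu) = 88/272 = 0.3235


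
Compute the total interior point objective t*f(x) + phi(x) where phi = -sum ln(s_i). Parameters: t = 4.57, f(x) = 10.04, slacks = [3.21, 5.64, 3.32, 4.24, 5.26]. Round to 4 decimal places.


Step 1: Compute log-barrier.
ln values: [1.1663, 1.7299, 1.2, 1.4446, 1.6601]
phi = -(1.1663 + 1.7299 + 1.2 + 1.4446 + 1.6601) = -7.2008
Step 2: Compute augmented objective.
t*f(x) = 4.57*10.04 = 45.8828
Total = 45.8828 - 7.2008 = 38.682


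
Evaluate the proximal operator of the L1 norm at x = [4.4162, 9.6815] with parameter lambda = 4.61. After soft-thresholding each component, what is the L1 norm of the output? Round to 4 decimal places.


Soft-thresholding with lambda = 4.61:
prox(4.4162) = sign(4.4162)*max(|4.4162| - 4.61, 0) = 0.0
prox(9.6815) = sign(9.6815)*max(|9.6815| - 4.61, 0) = 5.0715
prox(x) = [0.0, 5.0715]
||prox(x)||_1 = 0.0 + 5.0715 = 5.0715


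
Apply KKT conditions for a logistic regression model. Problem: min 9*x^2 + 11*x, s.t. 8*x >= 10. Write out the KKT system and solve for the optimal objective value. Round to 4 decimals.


Step 1: Try lambda = 0 (constraint inactive).
x_unc = -11/(2*9) = -0.6111
Check: 8*-0.6111 = -4.8888 < 10 -- violated!
Step 2: Constraint must be active: 8*x = 10
x* = 10/8 = 1.25
lambda = (2*9*1.25 + 11)/8 = 4.1875
Step 3: Compute optimal value.
f(x*) = 9*1.25^2 + 11*1.25 = 27.8125


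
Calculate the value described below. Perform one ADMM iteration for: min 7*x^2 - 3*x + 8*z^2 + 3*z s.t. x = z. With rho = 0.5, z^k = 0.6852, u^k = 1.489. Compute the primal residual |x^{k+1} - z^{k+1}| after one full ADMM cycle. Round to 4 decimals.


ADMM iteration with rho = 0.5, z^k = 0.6852, u^k = 1.489
Step 1: x-update.
Minimize 7*x^2 - 3*x + (0.5/2)*(x - 0.6852 + 1.489)^2
FOC: (2*7 + 0.5)*x = 3 + 0.5*(0.6852 - 1.489)
x^{k+1} = 0.1792
Step 2: z-update.
Minimize 8*z^2 + 3*z + (0.5/2)*(0.1792 - z + 1.489)^2
FOC: (2*8 + 0.5)*z = -3 + 0.5*(0.1792 + 1.489)
z^{k+1} = -0.1313
Step 3: u-update.
u^{k+1} = 1.489 + 0.1792 + 0.1313 = 1.7994
Step 4: Primal residual = |0.1792 + 0.1313| = 0.3104


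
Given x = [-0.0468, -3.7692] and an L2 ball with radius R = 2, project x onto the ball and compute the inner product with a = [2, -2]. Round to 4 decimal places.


Step 1: Compute ||x|| (intermediates to 6 decimals).
||x|| = sqrt((-0.0468)^2 + (-3.7692)^2) = 3.769491
Step 2: Project.
Since ||x|| > R, scale = R/||x|| = 2/3.769491 = 0.530576, proj(x) = scale * x
proj(x) = [-0.024831, -1.999847]
Step 3: Dot product.
a^T * proj(x) = 2*(-0.024831) - 2*(-1.999847) = 3.95


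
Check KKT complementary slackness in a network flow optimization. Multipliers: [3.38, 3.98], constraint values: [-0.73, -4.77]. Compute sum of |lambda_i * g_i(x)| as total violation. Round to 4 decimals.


KKT complementary slackness check:
lambda_1 * g_1 = 3.38 * -0.73 = -2.4674
lambda_2 * g_2 = 3.98 * -4.77 = -18.9846
Total violation = 2.4674 + 18.9846 = 21.452


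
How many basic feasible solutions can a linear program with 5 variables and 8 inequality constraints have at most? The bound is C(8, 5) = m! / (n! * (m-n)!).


Each vertex corresponds to some choice of n active constraints out of m, so the number of vertices is at most C(m, n) = m! / (n!(m-n)!).
m = 8, n = 5
Numerator: 8 * 7 * 6 * 5 * 4
Denominator: 5! = 120
C(8, 5) = 56


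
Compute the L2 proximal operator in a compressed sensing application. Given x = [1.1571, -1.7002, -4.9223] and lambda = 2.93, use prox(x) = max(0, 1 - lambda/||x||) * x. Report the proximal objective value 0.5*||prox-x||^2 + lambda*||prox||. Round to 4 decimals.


Step 1: Compute ||x||.
||x|| = 5.3347
Step 2: Compute scaling factor.
scale = max(0, 1 - 2.93/5.3347) = 0.4508
Step 3: prox(x) = [0.5216, -0.7664, -2.2188]
||prox(x)|| = 2.4047
Step 4: Proximal objective.
0.5*||prox-x||^2 = 4.2925
lambda*||prox|| = 7.0458
Total = 11.3381


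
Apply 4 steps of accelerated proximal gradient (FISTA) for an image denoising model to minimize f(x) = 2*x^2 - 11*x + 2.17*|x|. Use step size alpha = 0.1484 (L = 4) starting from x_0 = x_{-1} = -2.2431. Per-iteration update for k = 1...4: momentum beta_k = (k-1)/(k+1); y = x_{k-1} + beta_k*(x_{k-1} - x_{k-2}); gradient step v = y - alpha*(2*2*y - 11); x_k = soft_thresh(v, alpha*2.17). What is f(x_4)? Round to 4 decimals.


FISTA on f(x) = 2*x^2 - 11*x + 2.17*|x|
L = 4, alpha = 0.1484
Iteration 1: beta = 0.0, y = -2.2431 + 0.0*(-2.2431 + 2.2431) = -2.2431
  grad(y) = -19.9724, v = y - alpha*grad = 0.7208
  prox(v) = soft_thresh(0.7208, 0.322) = 0.3988
Iteration 2: beta = 0.3333, y = 0.3988 + 0.3333*(0.3988 + 2.2431) = 1.2794
  grad(y) = -5.8824, v = y - alpha*grad = 2.1523
  prox(v) = soft_thresh(2.1523, 0.322) = 1.8303
Iteration 3: beta = 0.5, y = 1.8303 + 0.5*(1.8303 - 0.3988) = 2.5461
  grad(y) = -0.8156, v = y - alpha*grad = 2.6671
  prox(v) = soft_thresh(2.6671, 0.322) = 2.3451
Iteration 4: beta = 0.6, y = 2.3451 + 0.6*(2.3451 - 1.8303) = 2.654
  grad(y) = -0.3841, v = y - alpha*grad = 2.711
  prox(v) = soft_thresh(2.711, 0.322) = 2.3889
f(x_4) = 2*2.3889^2 - 11*2.3889 + 2.17*|2.3889| = -9.6803


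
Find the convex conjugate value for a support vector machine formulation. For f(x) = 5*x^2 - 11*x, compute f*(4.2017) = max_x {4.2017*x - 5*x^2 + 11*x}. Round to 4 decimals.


f*(y) = sup_x {y*x - a*x^2 - b*x} = sup_x {(y-b)*x - a*x^2}
FOC: (y - b) - 2a*x = 0 => x* = (y - b)/(2a)
x* = (4.2017 + 11)/(2*5) = 1.5202
f*(4.2017) = (y-b)^2/(4a) = (4.2017 + 11)^2/(4*5)
= 231.0917/20 = 11.5546


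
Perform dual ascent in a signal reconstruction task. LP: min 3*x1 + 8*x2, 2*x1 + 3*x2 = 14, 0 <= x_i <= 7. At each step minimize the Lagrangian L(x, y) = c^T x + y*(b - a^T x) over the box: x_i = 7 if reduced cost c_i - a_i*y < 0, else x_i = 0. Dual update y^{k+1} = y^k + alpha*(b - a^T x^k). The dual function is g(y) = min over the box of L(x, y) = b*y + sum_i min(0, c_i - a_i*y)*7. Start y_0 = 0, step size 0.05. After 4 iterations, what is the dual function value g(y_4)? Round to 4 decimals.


Dual ascent for LP: min 3*x1 + 8*x2, 2*x1 + 3*x2 = 14, 0 <= x_i <= 7
Step 1: y^k = 0.0, reduced costs: (3.0, 8.0)
  x^k = (0.0, 0.0), subgradient = b - a^T x = 14.0
  y^{k+1} = 0.0 + 0.05*14.0 = 0.7
Step 2: y^k = 0.7, reduced costs: (1.6, 5.9)
  x^k = (0.0, 0.0), subgradient = b - a^T x = 14.0
  y^{k+1} = 0.7 + 0.05*14.0 = 1.4
Step 3: y^k = 1.4, reduced costs: (0.2, 3.8)
  x^k = (0.0, 0.0), subgradient = b - a^T x = 14.0
  y^{k+1} = 1.4 + 0.05*14.0 = 2.1
Step 4: y^k = 2.1, reduced costs: (-1.2, 1.7)
  x^k = (7.0, 0.0), subgradient = b - a^T x = 0.0
  y^{k+1} = 2.1 + 0.05*0.0 = 2.1
Dual objective at y_4 = 2.1: reduced costs (-1.2, 1.7), box minimizer x = (7.0, 0.0)
g(y_4) = b*y + (c1 - a1*y)*x1 + (c2 - a2*y)*x2 = 14*2.1 + (-1.2)*7.0 + 1.7*0.0 = 29.4 - 8.4 + 0.0 = 21.0


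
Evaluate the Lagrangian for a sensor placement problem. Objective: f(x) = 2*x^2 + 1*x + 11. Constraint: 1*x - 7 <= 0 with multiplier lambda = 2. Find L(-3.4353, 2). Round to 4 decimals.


Step 1: Evaluate f(x).
f(-3.4353) = 2*(-3.4353)^2 + 1*(-3.4353) + 11 = 31.1673
Step 2: Evaluate g(x).
g(-3.4353) = 1*-3.4353 - 7 = -10.4353
Step 3: Compute Lagrangian.
L = 31.1673 + 2*-10.4353 = 10.2967


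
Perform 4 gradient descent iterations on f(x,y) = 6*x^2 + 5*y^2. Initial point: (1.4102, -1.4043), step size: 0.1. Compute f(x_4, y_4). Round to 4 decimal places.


Gradient descent on f(x,y) = 6*x^2 + 5*y^2.
Starting point: (1.4102, -1.4043), alpha = 0.1
Step 1: grad_x = 2*6*1.4102 = 16.9224, grad_y = 2*5*-1.4043 = -14.043
  x_1 = 1.4102 - 0.1*16.9224 = -0.282
  y_1 = -1.4043 - 0.1*-14.043 = 0.0
Step 2: grad_x = 2*6*-0.282 = -3.3845, grad_y = 2*5*0.0 = 0.0
  x_2 = -0.282 - 0.1*-3.3845 = 0.0564
  y_2 = 0.0 - 0.1*0.0 = 0.0
Step 3: grad_x = 2*6*0.0564 = 0.6769, grad_y = 2*5*0.0 = 0.0
  x_3 = 0.0564 - 0.1*0.6769 = -0.0113
  y_3 = 0.0 - 0.1*0.0 = 0.0
Step 4: grad_x = 2*6*-0.0113 = -0.1354, grad_y = 2*5*0.0 = 0.0
  x_4 = -0.0113 - 0.1*-0.1354 = 0.0023
  y_4 = 0.0 - 0.1*0.0 = 0.0
f(0.0023, 0.0) = 6*0.0023^2 + 5*0.0^2 = 0.0


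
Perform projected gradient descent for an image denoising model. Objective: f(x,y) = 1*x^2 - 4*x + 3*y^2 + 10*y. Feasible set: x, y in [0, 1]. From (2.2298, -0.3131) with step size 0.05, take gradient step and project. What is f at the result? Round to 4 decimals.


Step 1: Compute gradient at (2.2298, -0.3131).
grad_x = 2*1*2.2298 - 4 = 0.4596
grad_y = 2*3*-0.3131 + 10 = 8.1214
Step 2: Gradient step.
x_raw = 2.2298 - 0.05*0.4596 = 2.2068
y_raw = -0.3131 - 0.05*8.1214 = -0.7192
Step 3: Project onto [0, 1].
x_proj = clip(2.2068) = 1.0
y_proj = clip(-0.7192) = 0.0
Step 4: Evaluate f.
f(1.0, 0.0) = -3.0


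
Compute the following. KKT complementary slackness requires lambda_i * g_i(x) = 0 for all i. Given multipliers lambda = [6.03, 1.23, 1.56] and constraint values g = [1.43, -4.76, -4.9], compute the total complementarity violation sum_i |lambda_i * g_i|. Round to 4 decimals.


KKT complementary slackness check:
lambda_1 * g_1 = 6.03 * 1.43 = 8.6229
lambda_2 * g_2 = 1.23 * -4.76 = -5.8548
lambda_3 * g_3 = 1.56 * -4.9 = -7.644
Total violation = 8.6229 + 5.8548 + 7.644 = 22.1217


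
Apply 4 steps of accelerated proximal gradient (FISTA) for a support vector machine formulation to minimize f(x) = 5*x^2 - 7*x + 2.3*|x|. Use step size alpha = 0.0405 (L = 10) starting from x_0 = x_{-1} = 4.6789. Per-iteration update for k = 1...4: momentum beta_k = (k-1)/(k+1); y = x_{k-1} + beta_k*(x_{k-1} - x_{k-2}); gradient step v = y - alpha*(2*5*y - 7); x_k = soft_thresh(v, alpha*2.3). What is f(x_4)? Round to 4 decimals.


FISTA on f(x) = 5*x^2 - 7*x + 2.3*|x|
L = 10, alpha = 0.0405
Iteration 1: beta = 0.0, y = 4.6789 + 0.0*(4.6789 - 4.6789) = 4.6789
  grad(y) = 39.789, v = y - alpha*grad = 3.0674
  prox(v) = soft_thresh(3.0674, 0.0932) = 2.9743
Iteration 2: beta = 0.3333, y = 2.9743 + 0.3333*(2.9743 - 4.6789) = 2.4061
  grad(y) = 17.0609, v = y - alpha*grad = 1.7151
  prox(v) = soft_thresh(1.7151, 0.0932) = 1.622
Iteration 3: beta = 0.5, y = 1.622 + 0.5*(1.622 - 2.9743) = 0.9458
  grad(y) = 2.4582, v = y - alpha*grad = 0.8463
  prox(v) = soft_thresh(0.8463, 0.0932) = 0.7531
Iteration 4: beta = 0.6, y = 0.7531 + 0.6*(0.7531 - 1.622) = 0.2318
  grad(y) = -4.6821, v = y - alpha*grad = 0.4214
  prox(v) = soft_thresh(0.4214, 0.0932) = 0.3283
f(x_4) = 5*0.3283^2 - 7*0.3283 + 2.3*|0.3283| = -1.0041


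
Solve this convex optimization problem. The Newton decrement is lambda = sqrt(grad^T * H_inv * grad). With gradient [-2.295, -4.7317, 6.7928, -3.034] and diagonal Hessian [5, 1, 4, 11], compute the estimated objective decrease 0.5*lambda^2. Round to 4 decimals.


Step 1: H is diagonal, so H^(-1) * g = [-0.459, -4.7317, 1.6982, -0.2758].
Step 2: g^T H^(-1) g = sum_i g_i^2 / H_ii
  = (-2.295)^2/5 + (-4.7317)^2/1 + (6.7928)^2/4 + (-3.034)^2/11
  = 1.0534 + 22.389 + 11.5355 + 0.8368 = 35.8148
Step 3: Objective decrease = 0.5 * g^T H^(-1) g = 17.9074


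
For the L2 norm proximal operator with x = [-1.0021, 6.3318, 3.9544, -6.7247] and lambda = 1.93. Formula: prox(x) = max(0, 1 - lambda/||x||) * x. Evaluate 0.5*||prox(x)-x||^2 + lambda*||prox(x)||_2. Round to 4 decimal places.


Step 1: Compute ||x||.
||x|| = 10.0973
Step 2: Compute scaling factor.
scale = max(0, 1 - 1.93/10.0973) = 0.8089
Step 3: prox(x) = [-0.8106, 5.1215, 3.1986, -5.4393]
||prox(x)|| = 8.1673
Step 4: Proximal objective.
0.5*||prox-x||^2 = 1.8625
lambda*||prox|| = 15.7629
Total = 17.6253


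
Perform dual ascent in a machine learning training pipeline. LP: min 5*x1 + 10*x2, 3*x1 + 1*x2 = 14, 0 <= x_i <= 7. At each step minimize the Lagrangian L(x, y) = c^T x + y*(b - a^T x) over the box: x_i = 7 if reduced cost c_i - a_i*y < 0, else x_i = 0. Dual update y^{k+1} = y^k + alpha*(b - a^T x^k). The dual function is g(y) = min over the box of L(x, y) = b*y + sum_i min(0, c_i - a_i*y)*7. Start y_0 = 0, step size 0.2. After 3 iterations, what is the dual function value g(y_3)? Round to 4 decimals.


Dual ascent for LP: min 5*x1 + 10*x2, 3*x1 + 1*x2 = 14, 0 <= x_i <= 7
Step 1: y^k = 0.0, reduced costs: (5.0, 10.0)
  x^k = (0.0, 0.0), subgradient = b - a^T x = 14.0
  y^{k+1} = 0.0 + 0.2*14.0 = 2.8
Step 2: y^k = 2.8, reduced costs: (-3.4, 7.2)
  x^k = (7.0, 0.0), subgradient = b - a^T x = -7.0
  y^{k+1} = 2.8 + 0.2*-7.0 = 1.4
Step 3: y^k = 1.4, reduced costs: (0.8, 8.6)
  x^k = (0.0, 0.0), subgradient = b - a^T x = 14.0
  y^{k+1} = 1.4 + 0.2*14.0 = 4.2
Dual objective at y_3 = 4.2: reduced costs (-7.6, 5.8), box minimizer x = (7.0, 0.0)
g(y_3) = b*y + (c1 - a1*y)*x1 + (c2 - a2*y)*x2 = 14*4.2 + (-7.6)*7.0 + 5.8*0.0 = 58.8 - 53.2 + 0.0 = 5.6


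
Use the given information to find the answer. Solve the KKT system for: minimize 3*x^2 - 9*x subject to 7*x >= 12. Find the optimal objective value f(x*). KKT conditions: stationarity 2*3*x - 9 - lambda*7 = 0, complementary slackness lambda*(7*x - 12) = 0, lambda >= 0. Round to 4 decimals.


Step 1: Try lambda = 0 (constraint inactive).
x_unc = 9/(2*3) = 1.5
Check: 7*1.5 = 10.5 < 12 -- violated!
Step 2: Constraint must be active: 7*x = 12
x* = 12/7 = 1.7143 (rounded; the exact value 12/7 is used below)
lambda = (2*3*(12/7) - 9)/7 = 0.1837
Step 3: Compute optimal value.
f(x*) = 3*(12/7)^2 - 9*(12/7) = -6.6122


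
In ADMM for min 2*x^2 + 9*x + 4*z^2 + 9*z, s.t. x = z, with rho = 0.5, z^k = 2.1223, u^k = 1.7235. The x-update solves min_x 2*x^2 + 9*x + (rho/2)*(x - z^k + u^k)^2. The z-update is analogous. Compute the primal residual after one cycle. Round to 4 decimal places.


ADMM iteration with rho = 0.5, z^k = 2.1223, u^k = 1.7235
Step 1: x-update.
Minimize 2*x^2 + 9*x + (0.5/2)*(x - 2.1223 + 1.7235)^2
FOC: (2*2 + 0.5)*x = -9 + 0.5*(2.1223 - 1.7235)
x^{k+1} = -1.9557
Step 2: z-update.
Minimize 4*z^2 + 9*z + (0.5/2)*(-1.9557 - z + 1.7235)^2
FOC: (2*4 + 0.5)*z = -9 + 0.5*(-1.9557 + 1.7235)
z^{k+1} = -1.0725
Step 3: u-update.
u^{k+1} = 1.7235 - 1.9557 + 1.0725 = 0.8403
Step 4: Primal residual = |-1.9557 + 1.0725| = 0.8832


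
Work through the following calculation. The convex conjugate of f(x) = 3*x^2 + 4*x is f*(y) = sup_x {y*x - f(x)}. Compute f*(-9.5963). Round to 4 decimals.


f*(y) = sup_x {y*x - a*x^2 - b*x} = sup_x {(y-b)*x - a*x^2}
FOC: (y - b) - 2a*x = 0 => x* = (y - b)/(2a)
x* = (-9.5963 - 4)/(2*3) = -2.2661
f*(-9.5963) = (y-b)^2/(4a) = (-9.5963 - 4)^2/(4*3)
= 184.8594/12 = 15.4049


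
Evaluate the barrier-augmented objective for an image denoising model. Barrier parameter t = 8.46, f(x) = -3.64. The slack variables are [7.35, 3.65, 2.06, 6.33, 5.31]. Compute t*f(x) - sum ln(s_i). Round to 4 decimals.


Step 1: Compute log-barrier.
ln values: [1.9947, 1.2947, 0.7227, 1.8453, 1.6696]
phi = -(1.9947 + 1.2947 + 0.7227 + 1.8453 + 1.6696) = -7.527
Step 2: Compute augmented objective.
t*f(x) = 8.46*-3.64 = -30.7944
Total = -30.7944 - 7.527 = -38.3214


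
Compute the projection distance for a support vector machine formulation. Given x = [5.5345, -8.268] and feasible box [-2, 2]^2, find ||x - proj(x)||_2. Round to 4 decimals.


Project each component onto [-2, 2].
clip(5.5345) = 2.0, clip(-8.268) = -2.0
Projection = [2.0, -2.0]
Squared diffs: [12.4927, 39.2878]
Distance = sqrt(51.7805) = 7.1959


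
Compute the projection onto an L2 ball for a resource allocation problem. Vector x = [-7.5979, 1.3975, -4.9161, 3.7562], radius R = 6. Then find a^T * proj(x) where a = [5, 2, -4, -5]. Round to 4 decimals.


Step 1: Compute ||x|| (intermediates to 6 decimals).
||x|| = sqrt((-7.5979)^2 + 1.3975^2 + (-4.9161)^2 + 3.7562^2) = 9.897382
Step 2: Project.
Since ||x|| > R, scale = R/||x|| = 6/9.897382 = 0.606221, proj(x) = scale * x
proj(x) = [-4.606007, 0.847194, -2.980243, 2.277087]
Step 3: Dot product.
a^T * proj(x) = 5*(-4.606007) + 2*0.847194 - 4*(-2.980243) - 5*2.277087 = -20.8001


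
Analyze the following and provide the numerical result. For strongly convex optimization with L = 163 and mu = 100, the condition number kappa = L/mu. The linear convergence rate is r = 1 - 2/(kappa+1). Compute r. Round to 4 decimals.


Step 1: Compute the condition number.
kappa = L/mu = 163/100 = 1.63
Step 2: Compute the convergence rate.
r = 1 - 2/(kappa + 1) = 1 - 2*mu/(L + mu) = (L - mu)/(L + mu) = 63/263 = 0.2395


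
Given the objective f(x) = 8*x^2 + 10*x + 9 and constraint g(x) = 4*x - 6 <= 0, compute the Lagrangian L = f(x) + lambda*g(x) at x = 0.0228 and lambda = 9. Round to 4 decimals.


Step 1: Evaluate f(x).
f(0.0228) = 8*0.0228^2 + 10*0.0228 + 9 = 9.2322
Step 2: Evaluate g(x).
g(0.0228) = 4*0.0228 - 6 = -5.9088
Step 3: Compute Lagrangian.
L = 9.2322 + 9*-5.9088 = -43.947


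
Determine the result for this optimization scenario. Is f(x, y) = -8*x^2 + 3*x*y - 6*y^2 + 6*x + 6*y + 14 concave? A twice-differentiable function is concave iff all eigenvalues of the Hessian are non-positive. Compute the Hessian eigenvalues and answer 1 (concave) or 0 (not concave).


The Hessian of f(x,y) = -8*x^2 + 3*x*y - 6*y^2 + 6*x + 6*y + 14 is:
H = [[-16, 3], [3, -12]]
Trace = -16 - 12 = -28
Determinant = -16*-12 - (3)^2 = 183
Discriminant = (-28)^2 - 4*183 = 52.0
Eigenvalues: lambda_1 = -17.6056, lambda_2 = -10.3944
The function is concave.

1


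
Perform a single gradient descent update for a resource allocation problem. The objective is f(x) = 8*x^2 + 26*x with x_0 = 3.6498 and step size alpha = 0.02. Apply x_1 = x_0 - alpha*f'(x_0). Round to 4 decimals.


We compute the gradient at x_0 and apply the update.
f'(x) = 16*x + 26
f'(3.6498) = 16*3.6498 + 26 = 84.3968
x_1 = 3.6498 - 0.02*84.3968 = 1.9619


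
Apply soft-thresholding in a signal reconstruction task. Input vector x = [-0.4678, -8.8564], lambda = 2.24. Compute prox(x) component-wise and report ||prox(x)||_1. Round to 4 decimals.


Soft-thresholding with lambda = 2.24:
prox(-0.4678) = sign(-0.4678)*max(|-0.4678| - 2.24, 0) = 0.0
prox(-8.8564) = sign(-8.8564)*max(|-8.8564| - 2.24, 0) = -6.6164
prox(x) = [0.0, -6.6164]
||prox(x)||_1 = 0.0 + 6.6164 = 6.6164


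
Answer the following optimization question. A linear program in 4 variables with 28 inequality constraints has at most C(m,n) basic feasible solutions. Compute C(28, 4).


Each vertex corresponds to some choice of n active constraints out of m, so the number of vertices is at most C(m, n) = m! / (n!(m-n)!).
m = 28, n = 4
Numerator: 28 * 27 * 26 * 25
Denominator: 4! = 24
C(28, 4) = 20475


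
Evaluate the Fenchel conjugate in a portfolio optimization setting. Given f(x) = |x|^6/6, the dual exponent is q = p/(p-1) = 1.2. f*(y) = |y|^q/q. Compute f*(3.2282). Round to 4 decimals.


The conjugate exponent q satisfies 1/p + 1/q = 1.
p = 6, so q = 6/(6 - 1) = 1.2
|y|^q = 3.2282^1.2 = 4.0809
f*(3.2282) = 4.0809 / 1.2 = 3.4007


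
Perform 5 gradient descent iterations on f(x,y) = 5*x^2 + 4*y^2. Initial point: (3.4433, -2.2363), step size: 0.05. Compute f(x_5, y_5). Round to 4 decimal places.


Gradient descent on f(x,y) = 5*x^2 + 4*y^2.
Starting point: (3.4433, -2.2363), alpha = 0.05
Step 1: grad_x = 2*5*3.4433 = 34.433, grad_y = 2*4*-2.2363 = -17.8904
  x_1 = 3.4433 - 0.05*34.433 = 1.7217
  y_1 = -2.2363 - 0.05*-17.8904 = -1.3418
Step 2: grad_x = 2*5*1.7217 = 17.2165, grad_y = 2*4*-1.3418 = -10.7342
  x_2 = 1.7217 - 0.05*17.2165 = 0.8608
  y_2 = -1.3418 - 0.05*-10.7342 = -0.8051
Step 3: grad_x = 2*5*0.8608 = 8.6083, grad_y = 2*4*-0.8051 = -6.4405
  x_3 = 0.8608 - 0.05*8.6083 = 0.4304
  y_3 = -0.8051 - 0.05*-6.4405 = -0.483
Step 4: grad_x = 2*5*0.4304 = 4.3041, grad_y = 2*4*-0.483 = -3.8643
  x_4 = 0.4304 - 0.05*4.3041 = 0.2152
  y_4 = -0.483 - 0.05*-3.8643 = -0.2898
Step 5: grad_x = 2*5*0.2152 = 2.1521, grad_y = 2*4*-0.2898 = -2.3186
  x_5 = 0.2152 - 0.05*2.1521 = 0.1076
  y_5 = -0.2898 - 0.05*-2.3186 = -0.1739
f(0.1076, -0.1739) = 5*0.1076^2 + 4*(-0.1739)^2 = 0.1788


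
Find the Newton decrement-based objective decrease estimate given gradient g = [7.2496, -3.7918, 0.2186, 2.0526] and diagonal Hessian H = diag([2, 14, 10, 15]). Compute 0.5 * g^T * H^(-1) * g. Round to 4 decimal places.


Step 1: H is diagonal, so H^(-1) * g = [3.6248, -0.2708, 0.0219, 0.1368].
Step 2: g^T H^(-1) g = sum_i g_i^2 / H_ii
  = (7.2496)^2/2 + (-3.7918)^2/14 + (0.2186)^2/10 + (2.0526)^2/15
  = 26.2784 + 1.027 + 0.0048 + 0.2809 = 27.591
Step 3: Objective decrease = 0.5 * g^T H^(-1) g = 13.7955


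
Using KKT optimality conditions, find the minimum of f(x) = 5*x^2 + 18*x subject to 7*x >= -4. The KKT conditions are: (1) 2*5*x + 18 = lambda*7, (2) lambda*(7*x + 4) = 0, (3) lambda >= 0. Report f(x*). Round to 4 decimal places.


Step 1: Try lambda = 0 (constraint inactive).
x_unc = -18/(2*5) = -1.8
Check: 7*-1.8 = -12.6 < -4 -- violated!
Step 2: Constraint must be active: 7*x = -4
x* = -4/7 = -0.5714 (rounded; the exact value -4/7 is used below)
lambda = (2*5*(-4/7) + 18)/7 = 1.7551
Step 3: Compute optimal value.
f(x*) = 5*(-4/7)^2 + 18*(-4/7) = -8.6531


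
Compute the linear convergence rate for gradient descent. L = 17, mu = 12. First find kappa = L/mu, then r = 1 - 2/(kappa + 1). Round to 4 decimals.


Step 1: Compute the condition number.
kappa = L/mu = 17/12 = 1.4167
Step 2: Compute the convergence rate.
r = 1 - 2/(kappa + 1) = 1 - 2*mu/(L + mu) = (L - mu)/(L + mu) = 5/29 = 0.1724


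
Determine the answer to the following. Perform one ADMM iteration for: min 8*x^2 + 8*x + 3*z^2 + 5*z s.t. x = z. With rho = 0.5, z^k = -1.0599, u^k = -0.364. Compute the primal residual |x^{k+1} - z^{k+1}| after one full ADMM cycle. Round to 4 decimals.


ADMM iteration with rho = 0.5, z^k = -1.0599, u^k = -0.364
Step 1: x-update.
Minimize 8*x^2 + 8*x + (0.5/2)*(x + 1.0599 - 0.364)^2
FOC: (2*8 + 0.5)*x = -8 + 0.5*(-1.0599 + 0.364)
x^{k+1} = -0.5059
Step 2: z-update.
Minimize 3*z^2 + 5*z + (0.5/2)*(-0.5059 - z - 0.364)^2
FOC: (2*3 + 0.5)*z = -5 + 0.5*(-0.5059 - 0.364)
z^{k+1} = -0.8361
Step 3: u-update.
u^{k+1} = -0.364 - 0.5059 + 0.8361 = -0.0338
Step 4: Primal residual = |-0.5059 + 0.8361| = 0.3302


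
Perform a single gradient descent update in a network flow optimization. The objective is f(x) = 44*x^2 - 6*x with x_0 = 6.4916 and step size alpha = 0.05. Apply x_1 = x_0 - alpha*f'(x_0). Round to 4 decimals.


We compute the gradient at x_0 and apply the update.
f'(x) = 88*x - 6
f'(6.4916) = 88*6.4916 - 6 = 565.2608
x_1 = 6.4916 - 0.05*565.2608 = -21.7714


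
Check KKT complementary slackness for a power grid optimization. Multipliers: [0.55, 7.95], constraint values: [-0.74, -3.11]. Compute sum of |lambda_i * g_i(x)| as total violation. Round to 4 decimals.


KKT complementary slackness check:
lambda_1 * g_1 = 0.55 * -0.74 = -0.407
lambda_2 * g_2 = 7.95 * -3.11 = -24.7245
Total violation = 0.407 + 24.7245 = 25.1315


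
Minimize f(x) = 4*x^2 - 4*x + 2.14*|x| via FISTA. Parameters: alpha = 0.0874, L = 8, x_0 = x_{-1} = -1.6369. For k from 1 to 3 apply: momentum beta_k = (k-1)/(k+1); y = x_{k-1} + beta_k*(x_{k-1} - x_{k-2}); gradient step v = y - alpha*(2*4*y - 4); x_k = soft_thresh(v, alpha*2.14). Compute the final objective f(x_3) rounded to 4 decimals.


FISTA on f(x) = 4*x^2 - 4*x + 2.14*|x|
L = 8, alpha = 0.0874
Iteration 1: beta = 0.0, y = -1.6369 + 0.0*(-1.6369 + 1.6369) = -1.6369
  grad(y) = -17.0952, v = y - alpha*grad = -0.1428
  prox(v) = soft_thresh(-0.1428, 0.187) = 0.0
Iteration 2: beta = 0.3333, y = 0.0 + 0.3333*(0.0 + 1.6369) = 0.5456
  grad(y) = 0.3651, v = y - alpha*grad = 0.5137
  prox(v) = soft_thresh(0.5137, 0.187) = 0.3267
Iteration 3: beta = 0.5, y = 0.3267 + 0.5*(0.3267 - 0.0) = 0.49
  grad(y) = -0.0797, v = y - alpha*grad = 0.497
  prox(v) = soft_thresh(0.497, 0.187) = 0.31
f(x_3) = 4*0.31^2 - 4*0.31 + 2.14*|0.31| = -0.1922


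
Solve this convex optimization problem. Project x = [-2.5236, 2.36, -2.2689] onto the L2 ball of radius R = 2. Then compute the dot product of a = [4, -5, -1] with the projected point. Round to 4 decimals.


Step 1: Compute ||x|| (intermediates to 6 decimals).
||x|| = sqrt((-2.5236)^2 + 2.36^2 + (-2.2689)^2) = 4.133529
Step 2: Project.
Since ||x|| > R, scale = R/||x|| = 2/4.133529 = 0.483848, proj(x) = scale * x
proj(x) = [-1.221039, 1.141881, -1.097803]
Step 3: Dot product.
a^T * proj(x) = 4*(-1.221039) - 5*1.141881 - 1*(-1.097803) = -9.4958


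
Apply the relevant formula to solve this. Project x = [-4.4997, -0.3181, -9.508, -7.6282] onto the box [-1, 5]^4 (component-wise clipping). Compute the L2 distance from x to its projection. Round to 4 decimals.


Project each component onto [-1, 5].
clip(-4.4997) = -1.0, clip(-0.3181) = -0.3181, clip(-9.508) = -1.0, clip(-7.6282) = -1.0
Projection = [-1.0, -0.3181, -1.0, -1.0]
Squared diffs: [12.2479, 0.0, 72.3861, 43.933]
Distance = sqrt(128.567) = 11.3387


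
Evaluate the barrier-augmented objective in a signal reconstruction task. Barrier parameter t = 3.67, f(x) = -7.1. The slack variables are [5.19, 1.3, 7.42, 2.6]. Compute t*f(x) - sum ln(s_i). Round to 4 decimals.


Step 1: Compute log-barrier.
ln values: [1.6467, 0.2624, 2.0042, 0.9555]
phi = -(1.6467 + 0.2624 + 2.0042 + 0.9555) = -4.8688
Step 2: Compute augmented objective.
t*f(x) = 3.67*-7.1 = -26.057
Total = -26.057 - 4.8688 = -30.9258


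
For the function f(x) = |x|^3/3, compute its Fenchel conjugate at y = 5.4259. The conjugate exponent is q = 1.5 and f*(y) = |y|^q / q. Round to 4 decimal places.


The conjugate exponent q satisfies 1/p + 1/q = 1.
p = 3, so q = 3/(3 - 1) = 1.5
|y|^q = 5.4259^1.5 = 12.6389
f*(5.4259) = 12.6389 / 1.5 = 8.4259


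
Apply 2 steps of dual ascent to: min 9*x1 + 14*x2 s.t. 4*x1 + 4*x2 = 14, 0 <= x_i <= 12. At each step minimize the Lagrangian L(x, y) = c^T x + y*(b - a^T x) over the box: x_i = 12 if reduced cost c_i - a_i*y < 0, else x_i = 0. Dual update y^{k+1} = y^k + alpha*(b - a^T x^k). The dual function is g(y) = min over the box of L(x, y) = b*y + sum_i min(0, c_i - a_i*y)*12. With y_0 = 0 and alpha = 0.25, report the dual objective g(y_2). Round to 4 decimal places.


Dual ascent for LP: min 9*x1 + 14*x2, 4*x1 + 4*x2 = 14, 0 <= x_i <= 12
Step 1: y^k = 0.0, reduced costs: (9.0, 14.0)
  x^k = (0.0, 0.0), subgradient = b - a^T x = 14.0
  y^{k+1} = 0.0 + 0.25*14.0 = 3.5
Step 2: y^k = 3.5, reduced costs: (-5.0, 0.0)
  x^k = (12.0, 0.0), subgradient = b - a^T x = -34.0
  y^{k+1} = 3.5 + 0.25*-34.0 = -5.0
Dual objective at y_2 = -5.0: reduced costs (29.0, 34.0), box minimizer x = (0.0, 0.0)
g(y_2) = b*y + (c1 - a1*y)*x1 + (c2 - a2*y)*x2 = 14*(-5.0) + 29.0*0.0 + 34.0*0.0 = -70.0 + 0.0 + 0.0 = -70.0


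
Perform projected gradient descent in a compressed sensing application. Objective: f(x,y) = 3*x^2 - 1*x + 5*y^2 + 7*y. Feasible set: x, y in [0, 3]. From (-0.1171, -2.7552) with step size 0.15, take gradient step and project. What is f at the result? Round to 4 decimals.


Step 1: Compute gradient at (-0.1171, -2.7552).
grad_x = 2*3*-0.1171 - 1 = -1.7026
grad_y = 2*5*-2.7552 + 7 = -20.552
Step 2: Gradient step.
x_raw = -0.1171 - 0.15*-1.7026 = 0.1383
y_raw = -2.7552 - 0.15*-20.552 = 0.3276
Step 3: Project onto [0, 3].
x_proj = clip(0.1383) = 0.1383
y_proj = clip(0.3276) = 0.3276
Step 4: Evaluate f.
f(0.1383, 0.3276) = 2.7489


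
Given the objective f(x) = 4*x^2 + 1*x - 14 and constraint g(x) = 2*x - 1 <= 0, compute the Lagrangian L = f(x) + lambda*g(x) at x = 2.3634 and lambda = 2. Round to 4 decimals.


Step 1: Evaluate f(x).
f(2.3634) = 4*2.3634^2 + 1*2.3634 - 14 = 10.706
Step 2: Evaluate g(x).
g(2.3634) = 2*2.3634 - 1 = 3.7268
Step 3: Compute Lagrangian.
L = 10.706 + 2*3.7268 = 18.1596


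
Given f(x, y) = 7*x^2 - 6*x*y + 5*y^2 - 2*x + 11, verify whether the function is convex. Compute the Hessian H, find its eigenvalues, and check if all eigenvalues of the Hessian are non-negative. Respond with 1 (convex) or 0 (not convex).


The Hessian of f(x,y) = 7*x^2 - 6*x*y + 5*y^2 - 2*x + 11 is:
H = [[14, -6], [-6, 10]]
Trace = 14 + 10 = 24
Determinant = 14*10 - (-6)^2 = 104
Discriminant = (24)^2 - 4*104 = 160.0
Eigenvalues: lambda_1 = 5.6754, lambda_2 = 18.3246
The function is convex.

1


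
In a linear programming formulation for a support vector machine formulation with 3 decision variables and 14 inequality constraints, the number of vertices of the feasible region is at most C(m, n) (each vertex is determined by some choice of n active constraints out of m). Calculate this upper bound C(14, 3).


Each vertex corresponds to some choice of n active constraints out of m, so the number of vertices is at most C(m, n) = m! / (n!(m-n)!).
m = 14, n = 3
Numerator: 14 * 13 * 12
Denominator: 3! = 6
C(14, 3) = 364


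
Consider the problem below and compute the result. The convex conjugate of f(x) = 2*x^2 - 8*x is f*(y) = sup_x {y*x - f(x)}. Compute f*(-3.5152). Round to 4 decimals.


f*(y) = sup_x {y*x - a*x^2 - b*x} = sup_x {(y-b)*x - a*x^2}
FOC: (y - b) - 2a*x = 0 => x* = (y - b)/(2a)
x* = (-3.5152 + 8)/(2*2) = 1.1212
f*(-3.5152) = (y-b)^2/(4a) = (-3.5152 + 8)^2/(4*2)
= 20.1134/8 = 2.5142


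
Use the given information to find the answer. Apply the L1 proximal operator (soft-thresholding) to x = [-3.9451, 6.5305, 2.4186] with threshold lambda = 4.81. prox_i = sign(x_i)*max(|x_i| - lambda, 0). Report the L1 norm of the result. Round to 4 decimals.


Soft-thresholding with lambda = 4.81:
prox(-3.9451) = sign(-3.9451)*max(|-3.9451| - 4.81, 0) = 0.0
prox(6.5305) = sign(6.5305)*max(|6.5305| - 4.81, 0) = 1.7205
prox(2.4186) = sign(2.4186)*max(|2.4186| - 4.81, 0) = 0.0
prox(x) = [0.0, 1.7205, 0.0]
||prox(x)||_1 = 0.0 + 1.7205 + 0.0 = 1.7205


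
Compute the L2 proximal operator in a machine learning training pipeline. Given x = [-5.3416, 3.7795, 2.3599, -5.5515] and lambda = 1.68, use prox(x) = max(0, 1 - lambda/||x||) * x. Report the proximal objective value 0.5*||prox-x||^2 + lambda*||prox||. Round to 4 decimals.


Step 1: Compute ||x||.
||x|| = 8.8998
Step 2: Compute scaling factor.
scale = max(0, 1 - 1.68/8.8998) = 0.8112
Step 3: prox(x) = [-4.3333, 3.066, 1.9144, -4.5035]
||prox(x)|| = 7.2198
Step 4: Proximal objective.
0.5*||prox-x||^2 = 1.4112
lambda*||prox|| = 12.1293
Total = 13.5404


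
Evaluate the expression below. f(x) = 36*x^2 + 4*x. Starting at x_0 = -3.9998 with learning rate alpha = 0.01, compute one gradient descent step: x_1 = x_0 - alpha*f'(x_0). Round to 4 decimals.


We compute the gradient at x_0 and apply the update.
f'(x) = 72*x + 4
f'(-3.9998) = 72*-3.9998 + 4 = -283.9856
x_1 = -3.9998 - 0.01*-283.9856 = -1.1599


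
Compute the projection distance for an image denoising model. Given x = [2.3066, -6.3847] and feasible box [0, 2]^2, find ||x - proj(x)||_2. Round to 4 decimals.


Project each component onto [0, 2].
clip(2.3066) = 2.0, clip(-6.3847) = 0.0
Projection = [2.0, 0.0]
Squared diffs: [0.094, 40.7644]
Distance = sqrt(40.8584) = 6.3921


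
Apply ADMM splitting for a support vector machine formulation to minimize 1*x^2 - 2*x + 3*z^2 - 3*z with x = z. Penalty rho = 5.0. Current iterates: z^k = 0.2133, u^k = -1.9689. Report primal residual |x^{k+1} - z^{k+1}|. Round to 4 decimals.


ADMM iteration with rho = 5.0, z^k = 0.2133, u^k = -1.9689
Step 1: x-update.
Minimize 1*x^2 - 2*x + (5.0/2)*(x - 0.2133 - 1.9689)^2
FOC: (2*1 + 5.0)*x = 2 + 5.0*(0.2133 + 1.9689)
x^{k+1} = 1.8444
Step 2: z-update.
Minimize 3*z^2 - 3*z + (5.0/2)*(1.8444 - z - 1.9689)^2
FOC: (2*3 + 5.0)*z = 3 + 5.0*(1.8444 - 1.9689)
z^{k+1} = 0.2161
Step 3: u-update.
u^{k+1} = -1.9689 + 1.8444 - 0.2161 = -0.3406
Step 4: Primal residual = |1.8444 - 0.2161| = 1.6283


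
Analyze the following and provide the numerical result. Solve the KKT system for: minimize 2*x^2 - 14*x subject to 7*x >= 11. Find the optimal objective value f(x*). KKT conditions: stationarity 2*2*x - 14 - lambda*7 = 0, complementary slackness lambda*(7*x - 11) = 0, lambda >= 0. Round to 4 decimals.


Step 1: Try lambda = 0 (constraint inactive).
Stationarity: 2*2*x - 14 = 0
x* = 14/(2*2) = 3.5
Check constraint: 7*3.5 = 24.5 >= 11 -- satisfied.
Step 2: Compute optimal value.
f(x*) = 2*3.5^2 - 14*3.5 = -24.5


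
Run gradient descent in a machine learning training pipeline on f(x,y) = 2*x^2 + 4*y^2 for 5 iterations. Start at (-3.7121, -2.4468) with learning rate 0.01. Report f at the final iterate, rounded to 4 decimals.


Gradient descent on f(x,y) = 2*x^2 + 4*y^2.
Starting point: (-3.7121, -2.4468), alpha = 0.01
Step 1: grad_x = 2*2*-3.7121 = -14.8484, grad_y = 2*4*-2.4468 = -19.5744
  x_1 = -3.7121 - 0.01*-14.8484 = -3.5636
  y_1 = -2.4468 - 0.01*-19.5744 = -2.2511
Step 2: grad_x = 2*2*-3.5636 = -14.2545, grad_y = 2*4*-2.2511 = -18.0084
  x_2 = -3.5636 - 0.01*-14.2545 = -3.4211
  y_2 = -2.2511 - 0.01*-18.0084 = -2.071
Step 3: grad_x = 2*2*-3.4211 = -13.6843, grad_y = 2*4*-2.071 = -16.5678
  x_3 = -3.4211 - 0.01*-13.6843 = -3.2842
  y_3 = -2.071 - 0.01*-16.5678 = -1.9053
Step 4: grad_x = 2*2*-3.2842 = -13.1369, grad_y = 2*4*-1.9053 = -15.2424
  x_4 = -3.2842 - 0.01*-13.1369 = -3.1529
  y_4 = -1.9053 - 0.01*-15.2424 = -1.7529
Step 5: grad_x = 2*2*-3.1529 = -12.6114, grad_y = 2*4*-1.7529 = -14.023
  x_5 = -3.1529 - 0.01*-12.6114 = -3.0267
  y_5 = -1.7529 - 0.01*-14.023 = -1.6126
f(-3.0267, -1.6126) = 2*(-3.0267)^2 + 4*(-1.6126)^2 = 28.7248


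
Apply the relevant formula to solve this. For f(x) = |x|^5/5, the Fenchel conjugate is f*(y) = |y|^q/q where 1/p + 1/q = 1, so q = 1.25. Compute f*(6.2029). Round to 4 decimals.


The conjugate exponent q satisfies 1/p + 1/q = 1.
p = 5, so q = 5/(5 - 1) = 1.25
|y|^q = 6.2029^1.25 = 9.7891
f*(6.2029) = 9.7891 / 1.25 = 7.8313


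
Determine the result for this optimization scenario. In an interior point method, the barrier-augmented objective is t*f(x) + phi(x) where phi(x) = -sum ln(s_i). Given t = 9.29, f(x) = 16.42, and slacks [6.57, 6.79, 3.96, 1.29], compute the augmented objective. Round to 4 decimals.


Step 1: Compute log-barrier.
ln values: [1.8825, 1.9155, 1.3762, 0.2546]
phi = -(1.8825 + 1.9155 + 1.3762 + 0.2546) = -5.4289
Step 2: Compute augmented objective.
t*f(x) = 9.29*16.42 = 152.5418
Total = 152.5418 - 5.4289 = 147.1129


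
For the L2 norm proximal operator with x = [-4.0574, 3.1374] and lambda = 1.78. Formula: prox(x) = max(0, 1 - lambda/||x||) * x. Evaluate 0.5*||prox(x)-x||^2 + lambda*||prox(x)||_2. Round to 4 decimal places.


Step 1: Compute ||x||.
||x|| = 5.1289
Step 2: Compute scaling factor.
scale = max(0, 1 - 1.78/5.1289) = 0.6529
Step 3: prox(x) = [-2.6493, 2.0486]
||prox(x)|| = 3.3489
Step 4: Proximal objective.
0.5*||prox-x||^2 = 1.5842
lambda*||prox|| = 5.961
Total = 7.5453


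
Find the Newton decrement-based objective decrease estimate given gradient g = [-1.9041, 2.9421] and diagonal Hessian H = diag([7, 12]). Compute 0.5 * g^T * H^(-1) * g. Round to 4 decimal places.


Step 1: H is diagonal, so H^(-1) * g = [-0.272, 0.2452].
Step 2: g^T H^(-1) g = sum_i g_i^2 / H_ii
  = (-1.9041)^2/7 + (2.9421)^2/12
  = 0.5179 + 0.7213 = 1.2393
Step 3: Objective decrease = 0.5 * g^T H^(-1) g = 0.6196


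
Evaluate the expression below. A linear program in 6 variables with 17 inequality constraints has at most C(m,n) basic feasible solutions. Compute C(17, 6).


Each vertex corresponds to some choice of n active constraints out of m, so the number of vertices is at most C(m, n) = m! / (n!(m-n)!).
m = 17, n = 6
Numerator: 17 * 16 * 15 * 14 * 13 * 12
Denominator: 6! = 720
C(17, 6) = 12376


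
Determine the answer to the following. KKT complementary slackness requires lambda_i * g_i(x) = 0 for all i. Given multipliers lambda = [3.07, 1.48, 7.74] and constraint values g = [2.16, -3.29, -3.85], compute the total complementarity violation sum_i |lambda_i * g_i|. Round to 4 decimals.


KKT complementary slackness check:
lambda_1 * g_1 = 3.07 * 2.16 = 6.6312
lambda_2 * g_2 = 1.48 * -3.29 = -4.8692
lambda_3 * g_3 = 7.74 * -3.85 = -29.799
Total violation = 6.6312 + 4.8692 + 29.799 = 41.2994


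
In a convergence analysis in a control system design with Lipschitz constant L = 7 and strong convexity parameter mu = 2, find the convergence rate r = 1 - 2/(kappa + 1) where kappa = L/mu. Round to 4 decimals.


Step 1: Compute the condition number.
kappa = L/mu = 7/2 = 3.5
Step 2: Compute the convergence rate.
r = 1 - 2/(kappa + 1) = 1 - 2*mu/(L + mu) = (L - mu)/(L + mu) = 5/9 = 0.5556


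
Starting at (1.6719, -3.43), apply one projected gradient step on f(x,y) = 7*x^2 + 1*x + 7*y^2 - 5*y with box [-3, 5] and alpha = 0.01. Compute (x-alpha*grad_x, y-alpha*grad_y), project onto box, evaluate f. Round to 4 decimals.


Step 1: Compute gradient at (1.6719, -3.43).
grad_x = 2*7*1.6719 + 1 = 24.4066
grad_y = 2*7*-3.43 - 5 = -53.02
Step 2: Gradient step.
x_raw = 1.6719 - 0.01*24.4066 = 1.4278
y_raw = -3.43 - 0.01*-53.02 = -2.8998
Step 3: Project onto [-3, 5].
x_proj = clip(1.4278) = 1.4278
y_proj = clip(-2.8998) = -2.8998
Step 4: Evaluate f.
f(1.4278, -2.8998) = 89.0597


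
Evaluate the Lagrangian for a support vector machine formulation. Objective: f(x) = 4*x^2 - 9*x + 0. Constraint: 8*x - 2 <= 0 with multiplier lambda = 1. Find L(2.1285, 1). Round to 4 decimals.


Step 1: Evaluate f(x).
f(2.1285) = 4*2.1285^2 - 9*2.1285 + 0 = -1.0345
Step 2: Evaluate g(x).
g(2.1285) = 8*2.1285 - 2 = 15.028
Step 3: Compute Lagrangian.
L = -1.0345 + 1*15.028 = 13.9935
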